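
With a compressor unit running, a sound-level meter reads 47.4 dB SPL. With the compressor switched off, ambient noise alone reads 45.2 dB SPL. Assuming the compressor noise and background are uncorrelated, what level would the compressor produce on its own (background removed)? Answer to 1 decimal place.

43.4 dB SPL

Remove the background by subtracting linear intensities:
L_src = 10·log₁₀(10^(47.4/10) − 10^(45.2/10)) = 10·log₁₀(21840) = 43.4 dB SPL.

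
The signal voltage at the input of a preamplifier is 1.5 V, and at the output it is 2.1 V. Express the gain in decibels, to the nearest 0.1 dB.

Voltage ratio → dB uses the 20·log₁₀ form:
20·log₁₀(2.1/1.5) = 20·log₁₀(1.400) = 2.9 dB.

2.9 dB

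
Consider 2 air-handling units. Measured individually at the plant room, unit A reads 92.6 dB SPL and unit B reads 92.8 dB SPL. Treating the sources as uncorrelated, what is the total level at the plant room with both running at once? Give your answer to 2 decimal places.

95.71 dB SPL

Add the sources as powers (linear), then convert back to dB:
L_total = 10·log₁₀(10^(92.6/10) + 10^(92.8/10)) = 10·log₁₀(3725000000) = 95.71 dB SPL.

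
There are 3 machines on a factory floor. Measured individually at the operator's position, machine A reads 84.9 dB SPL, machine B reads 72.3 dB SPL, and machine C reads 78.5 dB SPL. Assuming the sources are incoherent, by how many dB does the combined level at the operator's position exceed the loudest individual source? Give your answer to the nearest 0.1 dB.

1.1 dB

Uncorrelated sources add in intensity (power), not in dB.
L_total = 10·log₁₀(10^(84.9/10) + 10^(72.3/10) + 10^(78.5/10)) = 85.99 dB SPL.
Excess over the loudest (84.9 dB): 85.99 − 84.9 = 1.1 dB.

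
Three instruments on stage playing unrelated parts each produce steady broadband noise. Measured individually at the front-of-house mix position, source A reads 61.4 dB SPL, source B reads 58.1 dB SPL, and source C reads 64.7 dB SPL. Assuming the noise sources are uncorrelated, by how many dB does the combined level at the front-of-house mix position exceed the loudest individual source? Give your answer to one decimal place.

Incoherent sources sum as intensities:
L_total = 10·log₁₀(10^(61.4/10) + 10^(58.1/10) + 10^(64.7/10)) = 66.97 dB SPL.
Excess over the loudest (64.7 dB): 66.97 − 64.7 = 2.3 dB.

2.3 dB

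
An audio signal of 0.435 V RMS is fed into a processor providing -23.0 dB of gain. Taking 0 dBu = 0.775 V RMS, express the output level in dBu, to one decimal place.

-28.0 dBu

Input level: 20·log₁₀(0.435/0.775) = -5.02 dBu.
Output: -5.02 − 23.0 = -28.0 dBu.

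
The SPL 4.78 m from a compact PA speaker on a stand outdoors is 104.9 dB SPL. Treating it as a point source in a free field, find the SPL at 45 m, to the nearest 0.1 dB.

Free-field point source: level drops by 20·log₁₀ of the distance ratio.
ΔL = −20·log₁₀(45/4.78) = -19.48 dB, so L₂ = 104.9 + (-19.48) = 85.4 dB SPL.

85.4 dB SPL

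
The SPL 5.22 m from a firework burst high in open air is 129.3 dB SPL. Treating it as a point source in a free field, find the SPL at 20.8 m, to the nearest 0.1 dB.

117.3 dB SPL

Free-field point source: level drops by 20·log₁₀ of the distance ratio.
ΔL = −20·log₁₀(20.8/5.22) = -12.01 dB, so L₂ = 129.3 + (-12.01) = 117.3 dB SPL.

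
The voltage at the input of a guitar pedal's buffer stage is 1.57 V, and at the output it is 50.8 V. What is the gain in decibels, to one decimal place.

30.2 dB

Voltage ratio → dB uses the 20·log₁₀ form:
20·log₁₀(50.8/1.57) = 20·log₁₀(32.36) = 30.2 dB.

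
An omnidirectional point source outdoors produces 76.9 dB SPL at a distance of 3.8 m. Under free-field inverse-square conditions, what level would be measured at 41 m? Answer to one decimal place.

Inverse-square spreading gives ΔL = −20·log₁₀(d₂/d₁).
ΔL = −20·log₁₀(41/3.8) = -20.66 dB, so L₂ = 76.9 + (-20.66) = 56.2 dB SPL.

56.2 dB SPL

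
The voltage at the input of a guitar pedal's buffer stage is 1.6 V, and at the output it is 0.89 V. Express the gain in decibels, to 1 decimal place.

-5.1 dB

For a voltage ratio, dB = 20·log₁₀(V₂/V₁).
20·log₁₀(0.89/1.6) = 20·log₁₀(0.5563) = -5.1 dB.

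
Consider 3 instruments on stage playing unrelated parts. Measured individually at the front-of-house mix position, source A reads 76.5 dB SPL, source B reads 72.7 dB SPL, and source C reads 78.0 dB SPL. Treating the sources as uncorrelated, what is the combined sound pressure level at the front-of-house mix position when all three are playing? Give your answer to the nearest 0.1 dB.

81.0 dB SPL

Incoherent sources sum as intensities:
L_total = 10·log₁₀(10^(76.5/10) + 10^(72.7/10) + 10^(78.0/10)) = 10·log₁₀(126400000) = 81.0 dB SPL.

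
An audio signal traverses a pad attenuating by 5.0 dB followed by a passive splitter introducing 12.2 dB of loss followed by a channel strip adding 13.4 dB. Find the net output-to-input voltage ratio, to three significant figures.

Net gain = (−5.0) + (−12.2) + 13.4 = -3.8 dB.
Voltage ratio = 10^(-3.8/20) = 0.646.

0.646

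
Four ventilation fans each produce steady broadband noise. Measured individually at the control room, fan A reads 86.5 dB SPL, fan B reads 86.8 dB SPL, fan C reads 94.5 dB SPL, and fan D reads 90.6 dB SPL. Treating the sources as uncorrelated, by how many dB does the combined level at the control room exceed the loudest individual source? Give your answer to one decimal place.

2.4 dB

Add the sources as powers (linear), then convert back to dB:
L_total = 10·log₁₀(10^(86.5/10) + 10^(86.8/10) + 10^(94.5/10) + 10^(90.6/10)) = 96.89 dB SPL.
Excess over the loudest (94.5 dB): 96.89 − 94.5 = 2.4 dB.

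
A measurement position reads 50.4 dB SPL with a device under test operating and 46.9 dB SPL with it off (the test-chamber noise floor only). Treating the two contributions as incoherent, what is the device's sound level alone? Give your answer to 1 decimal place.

Background correction is a power subtraction:
L_src = 10·log₁₀(10^(50.4/10) − 10^(46.9/10)) = 10·log₁₀(60670) = 47.8 dB SPL.

47.8 dB SPL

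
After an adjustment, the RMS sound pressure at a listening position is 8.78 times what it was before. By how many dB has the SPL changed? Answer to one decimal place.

18.9 dB

SPL change from a pressure ratio uses the 20·log₁₀ form:
20·log₁₀(8.78) = 18.9 dB.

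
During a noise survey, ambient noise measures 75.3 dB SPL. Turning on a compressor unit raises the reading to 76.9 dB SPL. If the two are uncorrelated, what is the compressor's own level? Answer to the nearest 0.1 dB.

Subtract intensities: L_src = 10·log₁₀(10^(L_total/10) − 10^(L_bg/10)).
L_src = 10·log₁₀(10^(76.9/10) − 10^(75.3/10)) = 10·log₁₀(15090000) = 71.8 dB SPL.

71.8 dB SPL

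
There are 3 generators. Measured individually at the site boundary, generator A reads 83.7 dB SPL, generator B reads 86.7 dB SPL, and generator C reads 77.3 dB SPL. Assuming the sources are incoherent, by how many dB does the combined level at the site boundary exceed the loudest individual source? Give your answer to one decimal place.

2.1 dB

Add the sources as powers (linear), then convert back to dB:
L_total = 10·log₁₀(10^(83.7/10) + 10^(86.7/10) + 10^(77.3/10)) = 88.78 dB SPL.
Excess over the loudest (86.7 dB): 88.78 − 86.7 = 2.1 dB.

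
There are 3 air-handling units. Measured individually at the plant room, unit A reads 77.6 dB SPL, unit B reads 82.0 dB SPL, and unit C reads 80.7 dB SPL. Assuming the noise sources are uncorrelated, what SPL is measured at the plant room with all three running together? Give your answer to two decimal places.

85.23 dB SPL

Add the sources as powers (linear), then convert back to dB:
L_total = 10·log₁₀(10^(77.6/10) + 10^(82.0/10) + 10^(80.7/10)) = 10·log₁₀(333500000) = 85.23 dB SPL.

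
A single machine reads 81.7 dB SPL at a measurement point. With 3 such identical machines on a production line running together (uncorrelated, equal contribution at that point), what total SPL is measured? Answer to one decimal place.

86.5 dB SPL

3 equal incoherent sources raise the level by 10·log₁₀(3) = 4.77 dB.
L_total = 81.7 + 4.77 = 86.5 dB SPL.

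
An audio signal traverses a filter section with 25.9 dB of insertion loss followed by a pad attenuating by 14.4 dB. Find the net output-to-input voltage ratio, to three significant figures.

Net gain = (−25.9) + (−14.4) = -40.3 dB.
Voltage ratio = 10^(-40.3/20) = 0.00966.

0.00966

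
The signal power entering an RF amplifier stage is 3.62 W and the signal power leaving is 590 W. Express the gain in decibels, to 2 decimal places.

22.12 dB

For a power ratio, dB = 10·log₁₀(P₂/P₁).
10·log₁₀(590/3.62) = 10·log₁₀(163.0) = 22.12 dB.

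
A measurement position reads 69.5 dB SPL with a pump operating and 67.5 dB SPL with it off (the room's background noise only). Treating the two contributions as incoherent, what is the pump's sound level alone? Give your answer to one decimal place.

65.2 dB SPL

Subtract intensities: L_src = 10·log₁₀(10^(L_total/10) − 10^(L_bg/10)).
L_src = 10·log₁₀(10^(69.5/10) − 10^(67.5/10)) = 10·log₁₀(3289000) = 65.2 dB SPL.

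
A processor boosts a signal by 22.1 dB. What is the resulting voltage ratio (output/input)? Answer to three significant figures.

12.7

Voltage ratio = 10^(dB/20).
10^(22.1/20) = 10^(1.105) = 12.7.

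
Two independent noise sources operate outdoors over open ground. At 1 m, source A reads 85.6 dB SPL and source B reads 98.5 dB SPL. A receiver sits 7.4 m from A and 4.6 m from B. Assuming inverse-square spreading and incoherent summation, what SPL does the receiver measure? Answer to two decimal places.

85.33 dB SPL

At the listener: L_A = 85.6 − 20·log₁₀(7.4) = 68.215 dB; L_B = 98.5 − 20·log₁₀(4.6) = 85.245 dB.
Combined: 10·log₁₀(10^(68.215/10)+10^(85.245/10)) = 85.33 dB SPL.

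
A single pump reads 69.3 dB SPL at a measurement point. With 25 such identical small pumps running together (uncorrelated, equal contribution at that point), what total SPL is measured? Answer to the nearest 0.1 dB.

83.3 dB SPL

25 equal incoherent sources raise the level by 10·log₁₀(25) = 13.98 dB.
L_total = 69.3 + 13.98 = 83.3 dB SPL.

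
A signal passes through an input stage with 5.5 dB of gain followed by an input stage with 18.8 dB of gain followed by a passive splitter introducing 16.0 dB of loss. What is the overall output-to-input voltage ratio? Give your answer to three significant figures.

2.60

Net gain = 5.5 + 18.8 + (−16.0) = 8.3 dB.
Voltage ratio = 10^(8.3/20) = 2.60.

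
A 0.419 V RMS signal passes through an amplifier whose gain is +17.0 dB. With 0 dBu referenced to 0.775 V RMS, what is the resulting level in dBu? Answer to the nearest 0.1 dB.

Input level: 20·log₁₀(0.419/0.775) = -5.34 dBu.
Output: -5.34 + 17.0 = +11.7 dBu.

+11.7 dBu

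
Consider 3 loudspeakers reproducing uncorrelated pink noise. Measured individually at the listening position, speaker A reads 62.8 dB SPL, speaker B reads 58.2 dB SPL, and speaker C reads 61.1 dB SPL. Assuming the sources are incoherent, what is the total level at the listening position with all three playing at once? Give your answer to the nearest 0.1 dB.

Uncorrelated sources add in intensity (power), not in dB.
L_total = 10·log₁₀(10^(62.8/10) + 10^(58.2/10) + 10^(61.1/10)) = 10·log₁₀(3854000) = 65.9 dB SPL.

65.9 dB SPL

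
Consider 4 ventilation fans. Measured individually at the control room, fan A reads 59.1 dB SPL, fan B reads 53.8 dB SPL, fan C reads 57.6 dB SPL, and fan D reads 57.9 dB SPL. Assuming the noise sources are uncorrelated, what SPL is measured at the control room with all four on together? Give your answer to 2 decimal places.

Uncorrelated sources add in intensity (power), not in dB.
L_total = 10·log₁₀(10^(59.1/10) + 10^(53.8/10) + 10^(57.6/10) + 10^(57.9/10)) = 10·log₁₀(2245000) = 63.51 dB SPL.

63.51 dB SPL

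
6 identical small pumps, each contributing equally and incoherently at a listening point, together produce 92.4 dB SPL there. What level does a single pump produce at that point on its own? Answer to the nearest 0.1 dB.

6 equal incoherent sources add 10·log₁₀(6) = 7.78 dB over one source.
L_one = 92.4 − 7.78 = 84.6 dB SPL.

84.6 dB SPL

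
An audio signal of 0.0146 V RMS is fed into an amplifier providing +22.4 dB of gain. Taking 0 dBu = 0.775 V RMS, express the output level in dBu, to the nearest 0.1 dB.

Input level: 20·log₁₀(0.0146/0.775) = -34.50 dBu.
Output: -34.50 + 22.4 = -12.1 dBu.

-12.1 dBu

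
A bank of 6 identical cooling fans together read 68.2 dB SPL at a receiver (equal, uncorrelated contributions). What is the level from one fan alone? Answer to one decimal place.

6 equal incoherent sources add 10·log₁₀(6) = 7.78 dB over one source.
L_one = 68.2 − 7.78 = 60.4 dB SPL.

60.4 dB SPL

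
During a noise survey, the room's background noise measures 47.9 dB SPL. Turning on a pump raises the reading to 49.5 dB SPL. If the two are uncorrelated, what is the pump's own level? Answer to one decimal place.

Background correction is a power subtraction:
L_src = 10·log₁₀(10^(49.5/10) − 10^(47.9/10)) = 10·log₁₀(27470) = 44.4 dB SPL.

44.4 dB SPL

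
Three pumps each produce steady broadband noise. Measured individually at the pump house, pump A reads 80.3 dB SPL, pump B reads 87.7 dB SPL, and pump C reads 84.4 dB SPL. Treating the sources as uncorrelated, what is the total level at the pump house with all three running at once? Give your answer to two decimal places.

89.87 dB SPL

Uncorrelated sources add in intensity (power), not in dB.
L_total = 10·log₁₀(10^(80.3/10) + 10^(87.7/10) + 10^(84.4/10)) = 10·log₁₀(971400000) = 89.87 dB SPL.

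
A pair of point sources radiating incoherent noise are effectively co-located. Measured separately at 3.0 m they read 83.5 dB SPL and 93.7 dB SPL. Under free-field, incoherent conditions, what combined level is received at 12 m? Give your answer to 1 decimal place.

Combined at 3.0 m: 10·log₁₀(10^(83.5/10)+10^(93.7/10)) = 94.10 dB SPL.
Then apply −20·log₁₀(12/3.0) = -12.04 dB → 82.1 dB SPL.

82.1 dB SPL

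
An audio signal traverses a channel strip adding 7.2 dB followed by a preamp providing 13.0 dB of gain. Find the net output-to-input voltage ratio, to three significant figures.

Net gain = 7.2 + 13.0 = 20.2 dB.
Voltage ratio = 10^(20.2/20) = 10.2.

10.2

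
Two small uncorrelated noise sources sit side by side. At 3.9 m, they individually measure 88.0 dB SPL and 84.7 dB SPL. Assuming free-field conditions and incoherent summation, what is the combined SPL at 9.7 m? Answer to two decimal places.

Combined at 3.9 m: 10·log₁₀(10^(88.0/10)+10^(84.7/10)) = 89.666 dB SPL.
Then apply −20·log₁₀(9.7/3.9) = -7.914 dB → 81.75 dB SPL.

81.75 dB SPL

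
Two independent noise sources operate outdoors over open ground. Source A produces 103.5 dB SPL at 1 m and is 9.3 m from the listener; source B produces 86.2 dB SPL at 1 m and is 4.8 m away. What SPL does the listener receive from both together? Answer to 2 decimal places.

84.42 dB SPL

At the listener: L_A = 103.5 − 20·log₁₀(9.3) = 84.130 dB; L_B = 86.2 − 20·log₁₀(4.8) = 72.575 dB.
Combined: 10·log₁₀(10^(84.130/10)+10^(72.575/10)) = 84.42 dB SPL.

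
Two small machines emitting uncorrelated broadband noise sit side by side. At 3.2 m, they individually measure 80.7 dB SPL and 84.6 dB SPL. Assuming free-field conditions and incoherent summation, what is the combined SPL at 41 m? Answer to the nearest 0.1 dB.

63.9 dB SPL

Combined at 3.2 m: 10·log₁₀(10^(80.7/10)+10^(84.6/10)) = 86.08 dB SPL.
Then apply −20·log₁₀(41/3.2) = -22.15 dB → 63.9 dB SPL.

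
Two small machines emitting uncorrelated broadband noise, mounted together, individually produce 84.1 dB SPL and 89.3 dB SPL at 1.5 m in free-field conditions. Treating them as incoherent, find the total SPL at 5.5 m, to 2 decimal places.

Combined at 1.5 m: 10·log₁₀(10^(84.1/10)+10^(89.3/10)) = 90.446 dB SPL.
Then apply −20·log₁₀(5.5/1.5) = -11.285 dB → 79.16 dB SPL.

79.16 dB SPL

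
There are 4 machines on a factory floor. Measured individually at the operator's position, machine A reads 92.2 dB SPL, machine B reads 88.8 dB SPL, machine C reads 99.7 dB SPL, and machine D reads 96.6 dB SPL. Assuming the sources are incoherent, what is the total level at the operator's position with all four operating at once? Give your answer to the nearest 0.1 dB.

102.1 dB SPL

Add the sources as powers (linear), then convert back to dB:
L_total = 10·log₁₀(10^(92.2/10) + 10^(88.8/10) + 10^(99.7/10) + 10^(96.6/10)) = 10·log₁₀(16322000000) = 102.1 dB SPL.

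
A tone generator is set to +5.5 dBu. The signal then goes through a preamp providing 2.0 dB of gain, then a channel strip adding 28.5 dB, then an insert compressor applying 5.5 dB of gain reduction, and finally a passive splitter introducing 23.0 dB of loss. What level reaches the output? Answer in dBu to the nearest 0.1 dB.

+7.5 dBu

In dB, series stages simply add:
+5.5 + 2.0 + 28.5 − 5.5 − 23.0 = +7.5 dBu.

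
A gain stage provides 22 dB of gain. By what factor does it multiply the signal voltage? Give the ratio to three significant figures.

Voltage ratio = 10^(dB/20).
10^(22/20) = 10^(1.100) = 12.6.

12.6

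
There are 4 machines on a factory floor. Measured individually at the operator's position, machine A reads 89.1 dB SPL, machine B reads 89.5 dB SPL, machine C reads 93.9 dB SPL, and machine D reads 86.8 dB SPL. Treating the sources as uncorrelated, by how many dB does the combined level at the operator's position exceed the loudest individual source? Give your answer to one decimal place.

Add the sources as powers (linear), then convert back to dB:
L_total = 10·log₁₀(10^(89.1/10) + 10^(89.5/10) + 10^(93.9/10) + 10^(86.8/10)) = 96.66 dB SPL.
Excess over the loudest (93.9 dB): 96.66 − 93.9 = 2.8 dB.

2.8 dB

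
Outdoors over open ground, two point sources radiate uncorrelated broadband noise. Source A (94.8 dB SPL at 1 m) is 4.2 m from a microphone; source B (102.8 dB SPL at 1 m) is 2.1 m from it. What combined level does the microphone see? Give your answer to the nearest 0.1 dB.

At the listener: L_A = 94.8 − 20·log₁₀(4.2) = 82.34 dB; L_B = 102.8 − 20·log₁₀(2.1) = 96.36 dB.
Combined: 10·log₁₀(10^(82.34/10)+10^(96.36/10)) = 96.5 dB SPL.

96.5 dB SPL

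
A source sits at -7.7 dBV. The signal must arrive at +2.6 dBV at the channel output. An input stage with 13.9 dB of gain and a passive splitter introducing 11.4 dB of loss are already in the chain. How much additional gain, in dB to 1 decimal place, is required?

7.8 dB

The required make-up gain is the shortfall in the dB sum.
G = +2.6 − (-7.7) − 13.9 + 11.4 = 7.8 dB.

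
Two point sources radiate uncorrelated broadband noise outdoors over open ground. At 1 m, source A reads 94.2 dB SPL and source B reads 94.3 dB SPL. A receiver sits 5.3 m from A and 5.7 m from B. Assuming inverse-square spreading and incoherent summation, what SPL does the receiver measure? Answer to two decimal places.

82.47 dB SPL

At the listener: L_A = 94.2 − 20·log₁₀(5.3) = 79.714 dB; L_B = 94.3 − 20·log₁₀(5.7) = 79.183 dB.
Combined: 10·log₁₀(10^(79.714/10)+10^(79.183/10)) = 82.47 dB SPL.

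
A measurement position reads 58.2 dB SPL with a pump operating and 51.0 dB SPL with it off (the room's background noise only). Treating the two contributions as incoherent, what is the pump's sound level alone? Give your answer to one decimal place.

57.3 dB SPL

Remove the background by subtracting linear intensities:
L_src = 10·log₁₀(10^(58.2/10) − 10^(51.0/10)) = 10·log₁₀(534800) = 57.3 dB SPL.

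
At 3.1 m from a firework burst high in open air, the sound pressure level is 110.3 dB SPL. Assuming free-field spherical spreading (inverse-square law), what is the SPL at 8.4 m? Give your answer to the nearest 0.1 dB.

101.6 dB SPL

Inverse-square spreading gives ΔL = −20·log₁₀(d₂/d₁).
ΔL = −20·log₁₀(8.4/3.1) = -8.66 dB, so L₂ = 110.3 + (-8.66) = 101.6 dB SPL.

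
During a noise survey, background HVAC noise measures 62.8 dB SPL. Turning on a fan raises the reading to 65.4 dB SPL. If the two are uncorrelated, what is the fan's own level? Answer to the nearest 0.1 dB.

Remove the background by subtracting linear intensities:
L_src = 10·log₁₀(10^(65.4/10) − 10^(62.8/10)) = 10·log₁₀(1562000) = 61.9 dB SPL.

61.9 dB SPL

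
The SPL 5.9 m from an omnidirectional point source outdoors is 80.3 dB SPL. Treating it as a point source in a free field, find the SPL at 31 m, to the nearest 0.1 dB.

65.9 dB SPL

For a point source in a free field, ΔL = −20·log₁₀(d₂/d₁).
ΔL = −20·log₁₀(31/5.9) = -14.41 dB, so L₂ = 80.3 + (-14.41) = 65.9 dB SPL.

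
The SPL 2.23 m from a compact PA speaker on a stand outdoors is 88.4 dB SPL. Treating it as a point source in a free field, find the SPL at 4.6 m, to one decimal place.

82.1 dB SPL

For a point source in a free field, ΔL = −20·log₁₀(d₂/d₁).
ΔL = −20·log₁₀(4.6/2.23) = -6.29 dB, so L₂ = 88.4 + (-6.29) = 82.1 dB SPL.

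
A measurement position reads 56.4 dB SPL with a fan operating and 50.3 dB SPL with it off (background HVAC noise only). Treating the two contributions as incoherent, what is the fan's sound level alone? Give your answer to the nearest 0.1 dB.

Remove the background by subtracting linear intensities:
L_src = 10·log₁₀(10^(56.4/10) − 10^(50.3/10)) = 10·log₁₀(329400) = 55.2 dB SPL.

55.2 dB SPL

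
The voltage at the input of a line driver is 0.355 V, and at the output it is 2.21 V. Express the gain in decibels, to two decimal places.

Voltage is an amplitude quantity, so gain = 20·log₁₀(V_out/V_in).
20·log₁₀(2.21/0.355) = 20·log₁₀(6.225) = 15.88 dB.

15.88 dB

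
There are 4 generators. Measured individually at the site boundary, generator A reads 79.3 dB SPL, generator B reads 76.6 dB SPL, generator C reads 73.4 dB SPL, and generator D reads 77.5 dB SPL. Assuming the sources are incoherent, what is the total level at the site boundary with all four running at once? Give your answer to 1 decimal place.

83.2 dB SPL

Incoherent sources sum as intensities:
L_total = 10·log₁₀(10^(79.3/10) + 10^(76.6/10) + 10^(73.4/10) + 10^(77.5/10)) = 10·log₁₀(208900000) = 83.2 dB SPL.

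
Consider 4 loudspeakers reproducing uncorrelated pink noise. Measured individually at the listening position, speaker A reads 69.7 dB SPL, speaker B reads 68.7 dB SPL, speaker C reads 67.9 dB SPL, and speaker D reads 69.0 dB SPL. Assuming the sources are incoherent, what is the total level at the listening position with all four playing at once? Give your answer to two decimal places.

74.89 dB SPL

Add the sources as powers (linear), then convert back to dB:
L_total = 10·log₁₀(10^(69.7/10) + 10^(68.7/10) + 10^(67.9/10) + 10^(69.0/10)) = 10·log₁₀(30850000) = 74.89 dB SPL.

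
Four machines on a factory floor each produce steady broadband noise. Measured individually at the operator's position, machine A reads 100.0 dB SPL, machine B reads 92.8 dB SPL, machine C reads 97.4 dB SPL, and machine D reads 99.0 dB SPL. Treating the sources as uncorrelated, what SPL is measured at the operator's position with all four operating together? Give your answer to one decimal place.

Incoherent sources sum as intensities:
L_total = 10·log₁₀(10^(100.0/10) + 10^(92.8/10) + 10^(97.4/10) + 10^(99.0/10)) = 10·log₁₀(25344000000) = 104.0 dB SPL.

104.0 dB SPL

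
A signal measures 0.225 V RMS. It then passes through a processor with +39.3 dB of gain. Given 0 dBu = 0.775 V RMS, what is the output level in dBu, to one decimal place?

+28.6 dBu

Input level: 20·log₁₀(0.225/0.775) = -10.74 dBu.
Output: -10.74 + 39.3 = +28.6 dBu.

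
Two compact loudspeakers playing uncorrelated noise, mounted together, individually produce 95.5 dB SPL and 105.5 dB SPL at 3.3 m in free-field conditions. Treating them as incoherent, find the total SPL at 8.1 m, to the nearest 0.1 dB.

Combined at 3.3 m: 10·log₁₀(10^(95.5/10)+10^(105.5/10)) = 105.91 dB SPL.
Then apply −20·log₁₀(8.1/3.3) = -7.80 dB → 98.1 dB SPL.

98.1 dB SPL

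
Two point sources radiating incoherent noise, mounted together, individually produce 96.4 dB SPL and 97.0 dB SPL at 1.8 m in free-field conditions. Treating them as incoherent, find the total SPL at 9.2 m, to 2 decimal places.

85.55 dB SPL

Combined at 1.8 m: 10·log₁₀(10^(96.4/10)+10^(97.0/10)) = 99.721 dB SPL.
Then apply −20·log₁₀(9.2/1.8) = -14.170 dB → 85.55 dB SPL.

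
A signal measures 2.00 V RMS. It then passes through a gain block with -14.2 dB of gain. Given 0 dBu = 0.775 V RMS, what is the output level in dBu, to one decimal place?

-6.0 dBu

Input level: 20·log₁₀(2.00/0.775) = 8.23 dBu.
Output: 8.23 − 14.2 = -6.0 dBu.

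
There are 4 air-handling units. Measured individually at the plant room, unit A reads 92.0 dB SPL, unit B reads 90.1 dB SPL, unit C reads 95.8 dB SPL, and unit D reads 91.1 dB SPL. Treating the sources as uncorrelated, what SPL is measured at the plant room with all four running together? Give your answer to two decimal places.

Add the sources as powers (linear), then convert back to dB:
L_total = 10·log₁₀(10^(92.0/10) + 10^(90.1/10) + 10^(95.8/10) + 10^(91.1/10)) = 10·log₁₀(7698000000) = 98.86 dB SPL.

98.86 dB SPL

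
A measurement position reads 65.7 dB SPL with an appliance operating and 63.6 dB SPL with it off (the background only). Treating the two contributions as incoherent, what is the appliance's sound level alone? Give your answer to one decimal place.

Background correction is a power subtraction:
L_src = 10·log₁₀(10^(65.7/10) − 10^(63.6/10)) = 10·log₁₀(1424000) = 61.5 dB SPL.

61.5 dB SPL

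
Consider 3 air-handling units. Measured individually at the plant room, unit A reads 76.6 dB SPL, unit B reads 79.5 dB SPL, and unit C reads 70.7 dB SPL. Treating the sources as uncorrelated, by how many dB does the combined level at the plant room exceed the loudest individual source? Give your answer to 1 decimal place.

2.2 dB

Uncorrelated sources add in intensity (power), not in dB.
L_total = 10·log₁₀(10^(76.6/10) + 10^(79.5/10) + 10^(70.7/10)) = 81.66 dB SPL.
Excess over the loudest (79.5 dB): 81.66 − 79.5 = 2.2 dB.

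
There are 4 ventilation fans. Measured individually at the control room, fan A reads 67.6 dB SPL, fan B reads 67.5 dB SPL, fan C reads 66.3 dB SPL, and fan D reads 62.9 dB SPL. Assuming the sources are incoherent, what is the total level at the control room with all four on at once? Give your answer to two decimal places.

Add the sources as powers (linear), then convert back to dB:
L_total = 10·log₁₀(10^(67.6/10) + 10^(67.5/10) + 10^(66.3/10) + 10^(62.9/10)) = 10·log₁₀(17590000) = 72.45 dB SPL.

72.45 dB SPL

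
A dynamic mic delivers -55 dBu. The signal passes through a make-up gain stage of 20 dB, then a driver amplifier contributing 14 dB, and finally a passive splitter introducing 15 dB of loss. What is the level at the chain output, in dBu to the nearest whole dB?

-36 dBu

Gain stages sum in dB:
-55 + 20 + 14 − 15 = -36 dBu.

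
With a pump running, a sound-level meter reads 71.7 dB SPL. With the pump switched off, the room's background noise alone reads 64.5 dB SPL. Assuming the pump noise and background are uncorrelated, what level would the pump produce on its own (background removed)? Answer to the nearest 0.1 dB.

Background correction is a power subtraction:
L_src = 10·log₁₀(10^(71.7/10) − 10^(64.5/10)) = 10·log₁₀(11970000) = 70.8 dB SPL.

70.8 dB SPL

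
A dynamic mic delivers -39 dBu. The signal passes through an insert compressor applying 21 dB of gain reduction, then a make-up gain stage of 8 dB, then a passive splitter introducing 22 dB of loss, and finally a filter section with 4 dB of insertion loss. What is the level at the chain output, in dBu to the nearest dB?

-78 dBu

Cascaded gains and losses add directly in dB.
-39 − 21 + 8 − 22 − 4 = -78 dBu.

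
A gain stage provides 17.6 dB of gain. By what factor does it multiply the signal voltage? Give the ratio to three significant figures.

Voltage ratio = 10^(dB/20).
10^(17.6/20) = 10^(0.8800) = 7.59.

7.59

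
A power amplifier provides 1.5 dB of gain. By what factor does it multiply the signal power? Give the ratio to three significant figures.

1.41

Power ratio = 10^(dB/10).
10^(1.5/10) = 10^(0.1500) = 1.41.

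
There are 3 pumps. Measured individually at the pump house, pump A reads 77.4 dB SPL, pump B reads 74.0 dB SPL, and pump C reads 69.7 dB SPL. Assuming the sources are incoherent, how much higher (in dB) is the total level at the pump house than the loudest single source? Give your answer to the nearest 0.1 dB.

2.1 dB

Uncorrelated sources add in intensity (power), not in dB.
L_total = 10·log₁₀(10^(77.4/10) + 10^(74.0/10) + 10^(69.7/10)) = 79.51 dB SPL.
Excess over the loudest (77.4 dB): 79.51 − 77.4 = 2.1 dB.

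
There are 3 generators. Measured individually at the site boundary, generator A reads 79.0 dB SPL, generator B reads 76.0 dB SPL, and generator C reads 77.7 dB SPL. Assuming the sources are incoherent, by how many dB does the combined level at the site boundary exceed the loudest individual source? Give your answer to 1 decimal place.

3.5 dB

Add the sources as powers (linear), then convert back to dB:
L_total = 10·log₁₀(10^(79.0/10) + 10^(76.0/10) + 10^(77.7/10)) = 82.51 dB SPL.
Excess over the loudest (79.0 dB): 82.51 − 79.0 = 3.5 dB.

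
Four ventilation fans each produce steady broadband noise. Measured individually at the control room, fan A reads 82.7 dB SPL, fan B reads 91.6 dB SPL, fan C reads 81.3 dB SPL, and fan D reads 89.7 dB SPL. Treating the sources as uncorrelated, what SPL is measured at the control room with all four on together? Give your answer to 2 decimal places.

94.31 dB SPL

Incoherent sources sum as intensities:
L_total = 10·log₁₀(10^(82.7/10) + 10^(91.6/10) + 10^(81.3/10) + 10^(89.7/10)) = 10·log₁₀(2700000000) = 94.31 dB SPL.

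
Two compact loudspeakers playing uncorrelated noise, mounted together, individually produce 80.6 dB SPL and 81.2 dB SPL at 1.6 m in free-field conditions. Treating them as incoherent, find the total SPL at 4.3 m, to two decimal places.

Combined at 1.6 m: 10·log₁₀(10^(80.6/10)+10^(81.2/10)) = 83.921 dB SPL.
Then apply −20·log₁₀(4.3/1.6) = -8.587 dB → 75.33 dB SPL.

75.33 dB SPL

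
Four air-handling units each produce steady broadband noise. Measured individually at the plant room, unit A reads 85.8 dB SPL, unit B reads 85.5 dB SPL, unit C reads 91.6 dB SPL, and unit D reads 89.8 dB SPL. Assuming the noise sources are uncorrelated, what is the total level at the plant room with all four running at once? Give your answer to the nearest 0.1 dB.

95.0 dB SPL

Incoherent sources sum as intensities:
L_total = 10·log₁₀(10^(85.8/10) + 10^(85.5/10) + 10^(91.6/10) + 10^(89.8/10)) = 10·log₁₀(3135000000) = 95.0 dB SPL.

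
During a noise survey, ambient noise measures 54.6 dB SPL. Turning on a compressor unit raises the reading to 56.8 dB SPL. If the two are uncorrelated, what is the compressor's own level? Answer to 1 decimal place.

52.8 dB SPL

Subtract intensities: L_src = 10·log₁₀(10^(L_total/10) − 10^(L_bg/10)).
L_src = 10·log₁₀(10^(56.8/10) − 10^(54.6/10)) = 10·log₁₀(190200) = 52.8 dB SPL.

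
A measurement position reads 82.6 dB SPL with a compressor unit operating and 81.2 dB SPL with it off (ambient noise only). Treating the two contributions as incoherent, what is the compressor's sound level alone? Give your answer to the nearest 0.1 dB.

Remove the background by subtracting linear intensities:
L_src = 10·log₁₀(10^(82.6/10) − 10^(81.2/10)) = 10·log₁₀(50140000) = 77.0 dB SPL.

77.0 dB SPL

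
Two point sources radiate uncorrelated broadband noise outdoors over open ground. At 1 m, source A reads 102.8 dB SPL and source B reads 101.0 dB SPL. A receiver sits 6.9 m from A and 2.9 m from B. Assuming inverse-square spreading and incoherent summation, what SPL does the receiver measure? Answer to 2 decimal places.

92.78 dB SPL

At the listener: L_A = 102.8 − 20·log₁₀(6.9) = 86.023 dB; L_B = 101.0 − 20·log₁₀(2.9) = 91.752 dB.
Combined: 10·log₁₀(10^(86.023/10)+10^(91.752/10)) = 92.78 dB SPL.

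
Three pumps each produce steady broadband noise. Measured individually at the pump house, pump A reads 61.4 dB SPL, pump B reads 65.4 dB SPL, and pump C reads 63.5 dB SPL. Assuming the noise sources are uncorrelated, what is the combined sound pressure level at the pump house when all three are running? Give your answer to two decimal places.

Uncorrelated sources add in intensity (power), not in dB.
L_total = 10·log₁₀(10^(61.4/10) + 10^(65.4/10) + 10^(63.5/10)) = 10·log₁₀(7086000) = 68.50 dB SPL.

68.50 dB SPL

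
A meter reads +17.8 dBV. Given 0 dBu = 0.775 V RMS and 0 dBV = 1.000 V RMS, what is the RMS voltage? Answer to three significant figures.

7.76 V

V = 1.000 V × 10^(+17.8/20).
= 1.000 × 7.762 = 7.76 V.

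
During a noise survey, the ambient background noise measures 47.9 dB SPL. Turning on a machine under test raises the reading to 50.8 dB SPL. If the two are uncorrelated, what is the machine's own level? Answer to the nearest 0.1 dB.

Remove the background by subtracting linear intensities:
L_src = 10·log₁₀(10^(50.8/10) − 10^(47.9/10)) = 10·log₁₀(58570) = 47.7 dB SPL.

47.7 dB SPL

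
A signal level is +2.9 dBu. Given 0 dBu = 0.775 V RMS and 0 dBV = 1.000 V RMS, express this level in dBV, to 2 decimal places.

The offset between the scales is 20·log₁₀(0.775/1.000) = −2.214 dB.
So dBV = +2.9 − 2.214 = +0.69 dBV.

+0.69 dBV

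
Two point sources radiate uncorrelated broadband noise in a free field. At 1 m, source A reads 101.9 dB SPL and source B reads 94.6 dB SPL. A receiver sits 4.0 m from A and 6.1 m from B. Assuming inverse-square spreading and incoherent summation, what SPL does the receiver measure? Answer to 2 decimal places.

At the listener: L_A = 101.9 − 20·log₁₀(4.0) = 89.859 dB; L_B = 94.6 − 20·log₁₀(6.1) = 78.893 dB.
Combined: 10·log₁₀(10^(89.859/10)+10^(78.893/10)) = 90.19 dB SPL.

90.19 dB SPL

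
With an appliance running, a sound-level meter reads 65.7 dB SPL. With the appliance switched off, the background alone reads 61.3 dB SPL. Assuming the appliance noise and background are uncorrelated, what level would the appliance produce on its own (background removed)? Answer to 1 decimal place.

Remove the background by subtracting linear intensities:
L_src = 10·log₁₀(10^(65.7/10) − 10^(61.3/10)) = 10·log₁₀(2366000) = 63.7 dB SPL.

63.7 dB SPL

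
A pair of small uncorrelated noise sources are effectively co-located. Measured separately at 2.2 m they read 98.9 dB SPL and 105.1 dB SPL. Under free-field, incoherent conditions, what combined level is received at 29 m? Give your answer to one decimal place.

83.6 dB SPL

Combined at 2.2 m: 10·log₁₀(10^(98.9/10)+10^(105.1/10)) = 106.03 dB SPL.
Then apply −20·log₁₀(29/2.2) = -22.40 dB → 83.6 dB SPL.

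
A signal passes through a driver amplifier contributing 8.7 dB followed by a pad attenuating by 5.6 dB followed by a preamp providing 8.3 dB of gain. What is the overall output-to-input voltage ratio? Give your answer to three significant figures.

3.72

Net gain = 8.7 + (−5.6) + 8.3 = 11.4 dB.
Voltage ratio = 10^(11.4/20) = 3.72.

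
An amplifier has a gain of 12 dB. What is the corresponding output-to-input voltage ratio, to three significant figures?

3.98

Voltage ratio = 10^(dB/20).
10^(12/20) = 10^(0.6000) = 3.98.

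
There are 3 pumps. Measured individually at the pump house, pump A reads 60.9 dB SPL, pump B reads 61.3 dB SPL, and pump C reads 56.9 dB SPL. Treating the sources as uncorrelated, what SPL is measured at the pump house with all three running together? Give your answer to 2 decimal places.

Uncorrelated sources add in intensity (power), not in dB.
L_total = 10·log₁₀(10^(60.9/10) + 10^(61.3/10) + 10^(56.9/10)) = 10·log₁₀(3069000) = 64.87 dB SPL.

64.87 dB SPL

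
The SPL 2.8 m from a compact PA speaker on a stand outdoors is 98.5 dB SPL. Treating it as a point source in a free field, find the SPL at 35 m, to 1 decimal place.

For a point source in a free field, ΔL = −20·log₁₀(d₂/d₁).
ΔL = −20·log₁₀(35/2.8) = -21.94 dB, so L₂ = 98.5 + (-21.94) = 76.6 dB SPL.

76.6 dB SPL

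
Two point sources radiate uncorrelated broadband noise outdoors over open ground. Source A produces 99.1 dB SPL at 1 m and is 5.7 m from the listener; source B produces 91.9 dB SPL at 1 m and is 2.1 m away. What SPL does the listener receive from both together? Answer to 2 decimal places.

At the listener: L_A = 99.1 − 20·log₁₀(5.7) = 83.983 dB; L_B = 91.9 − 20·log₁₀(2.1) = 85.456 dB.
Combined: 10·log₁₀(10^(83.983/10)+10^(85.456/10)) = 87.79 dB SPL.

87.79 dB SPL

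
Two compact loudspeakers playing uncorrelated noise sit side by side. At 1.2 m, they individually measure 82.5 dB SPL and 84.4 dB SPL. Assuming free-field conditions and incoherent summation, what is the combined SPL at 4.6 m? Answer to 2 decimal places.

Combined at 1.2 m: 10·log₁₀(10^(82.5/10)+10^(84.4/10)) = 86.563 dB SPL.
Then apply −20·log₁₀(4.6/1.2) = -11.672 dB → 74.89 dB SPL.

74.89 dB SPL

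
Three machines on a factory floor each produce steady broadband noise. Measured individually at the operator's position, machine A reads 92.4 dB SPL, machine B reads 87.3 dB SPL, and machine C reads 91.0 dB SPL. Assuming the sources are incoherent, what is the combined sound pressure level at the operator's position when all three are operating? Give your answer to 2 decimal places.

95.48 dB SPL

Add the sources as powers (linear), then convert back to dB:
L_total = 10·log₁₀(10^(92.4/10) + 10^(87.3/10) + 10^(91.0/10)) = 10·log₁₀(3534000000) = 95.48 dB SPL.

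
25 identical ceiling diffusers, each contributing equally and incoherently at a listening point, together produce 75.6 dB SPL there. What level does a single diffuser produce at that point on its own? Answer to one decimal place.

61.6 dB SPL

25 equal incoherent sources add 10·log₁₀(25) = 13.98 dB over one source.
L_one = 75.6 − 13.98 = 61.6 dB SPL.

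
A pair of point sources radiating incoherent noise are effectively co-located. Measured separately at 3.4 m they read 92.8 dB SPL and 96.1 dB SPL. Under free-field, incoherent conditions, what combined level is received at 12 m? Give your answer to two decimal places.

86.81 dB SPL

Combined at 3.4 m: 10·log₁₀(10^(92.8/10)+10^(96.1/10)) = 97.766 dB SPL.
Then apply −20·log₁₀(12/3.4) = -10.954 dB → 86.81 dB SPL.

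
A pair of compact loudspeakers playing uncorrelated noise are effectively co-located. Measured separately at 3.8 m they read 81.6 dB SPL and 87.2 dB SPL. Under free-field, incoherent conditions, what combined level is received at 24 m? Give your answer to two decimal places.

Combined at 3.8 m: 10·log₁₀(10^(81.6/10)+10^(87.2/10)) = 88.257 dB SPL.
Then apply −20·log₁₀(24/3.8) = -16.009 dB → 72.25 dB SPL.

72.25 dB SPL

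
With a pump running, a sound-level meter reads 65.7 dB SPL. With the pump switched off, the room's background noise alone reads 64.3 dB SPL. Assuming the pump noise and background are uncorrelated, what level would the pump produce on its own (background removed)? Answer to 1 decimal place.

Remove the background by subtracting linear intensities:
L_src = 10·log₁₀(10^(65.7/10) − 10^(64.3/10)) = 10·log₁₀(1024000) = 60.1 dB SPL.

60.1 dB SPL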